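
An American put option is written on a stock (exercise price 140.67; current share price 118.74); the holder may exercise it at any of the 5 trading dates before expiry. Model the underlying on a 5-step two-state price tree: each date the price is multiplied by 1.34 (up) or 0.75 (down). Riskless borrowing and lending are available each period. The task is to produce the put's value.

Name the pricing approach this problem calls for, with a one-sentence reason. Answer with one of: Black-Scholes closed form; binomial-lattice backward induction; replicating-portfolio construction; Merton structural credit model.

framework: binomial-lattice backward induction

Key observation: an American put (K = 140.67, S₀ = 118.74) on a 5-date tree has no closed form — the optimal stopping decision is embedded and must be resolved recursively from expiry.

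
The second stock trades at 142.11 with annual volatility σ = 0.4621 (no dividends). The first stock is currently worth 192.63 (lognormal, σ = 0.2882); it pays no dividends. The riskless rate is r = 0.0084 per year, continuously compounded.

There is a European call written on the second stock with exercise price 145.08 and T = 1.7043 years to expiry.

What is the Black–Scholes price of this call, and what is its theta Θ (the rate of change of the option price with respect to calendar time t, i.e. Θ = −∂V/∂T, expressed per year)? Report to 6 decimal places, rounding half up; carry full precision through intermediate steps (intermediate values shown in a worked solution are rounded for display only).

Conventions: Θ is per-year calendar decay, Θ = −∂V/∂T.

price = 33.345292
Θ = -10.071112

σ√T = 0.4621·√1.7043 = 0.603266
d₁ = (ln(S/K) + (r+σ²/2)T) / (σ√T) = (ln(142.11/145.08) + (0.0084+0.4621²/2)·1.7043) / 0.603266 = (-0.020684 + 0.196281) / 0.603266 = 0.291078
d₂ = d₁ − σ√T = 0.291078 − 0.603266 = -0.312189
e^{−rT} = 0.985786
N(d₁) = 0.614504,  N(d₂) = 0.377449
Call price V = S·N(d₁) − K·e^{−rT}·N(d₂) = 87.327164 − 53.981872 = 33.345292
φ(d₁) = (1/√(2π))·e^{−d₁²/2} = 0.382395
Θ = −S·φ(d₁)·σ/(2√T) − r·K·e^{−rT}·N(d₂) = −9.617664 − 0.453448 = -10.071112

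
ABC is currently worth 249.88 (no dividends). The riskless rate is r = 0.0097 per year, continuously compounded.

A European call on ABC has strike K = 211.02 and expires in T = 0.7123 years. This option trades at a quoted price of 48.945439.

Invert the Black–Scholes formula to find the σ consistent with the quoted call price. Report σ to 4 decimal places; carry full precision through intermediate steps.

sigma = 0.3053

At σ = 0.3053 the Black–Scholes value reproduces the quote:
σ√T = 0.3053·√0.7123 = 0.257667
d₁ = (ln(S/K) + (r+σ²/2)T) / (σ√T) = (ln(249.88/211.02) + (0.0097+0.3053²/2)·0.7123) / 0.257667 = (0.169028 + 0.040105) / 0.257667 = 0.811643
d₂ = d₁ − σ√T = 0.811643 − 0.257667 = 0.553976
e^{−rT} = 0.993115
N(d₁) = 0.791502,  N(d₂) = 0.710202
V = S·N(d₁) − K·e^{−rT}·N(d₂) = 197.780427 − 148.834988 = 48.945439 (the observed quote) — the price is monotone increasing in volatility, hence this σ is the only solution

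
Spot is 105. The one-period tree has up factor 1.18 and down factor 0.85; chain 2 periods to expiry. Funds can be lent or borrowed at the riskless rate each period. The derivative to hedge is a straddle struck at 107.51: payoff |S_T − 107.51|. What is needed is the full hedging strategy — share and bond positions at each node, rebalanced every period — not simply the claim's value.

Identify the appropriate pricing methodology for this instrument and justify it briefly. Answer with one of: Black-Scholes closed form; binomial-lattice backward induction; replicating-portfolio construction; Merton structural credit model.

framework: replicating-portfolio construction

Key observation: the mandate to exhibit the hedge at every date and state singles out the replicating-portfolio construction on the 2-period tree with factors 1.18 and 0.85 from 105.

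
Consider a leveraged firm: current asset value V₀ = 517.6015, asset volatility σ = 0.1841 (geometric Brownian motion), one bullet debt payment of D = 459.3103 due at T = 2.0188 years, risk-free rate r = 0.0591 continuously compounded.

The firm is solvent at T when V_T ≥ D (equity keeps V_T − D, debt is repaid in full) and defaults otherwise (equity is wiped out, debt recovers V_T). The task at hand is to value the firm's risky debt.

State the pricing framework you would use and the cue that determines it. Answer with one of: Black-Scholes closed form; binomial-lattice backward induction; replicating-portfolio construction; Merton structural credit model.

framework: Merton structural credit model

Key observation: with the firm-asset dynamics (V₀ = 517.6015) and a single zero-coupon liability of face 459.3103 given, debt value, spread, and default probability all derive from the option view of the balance sheet.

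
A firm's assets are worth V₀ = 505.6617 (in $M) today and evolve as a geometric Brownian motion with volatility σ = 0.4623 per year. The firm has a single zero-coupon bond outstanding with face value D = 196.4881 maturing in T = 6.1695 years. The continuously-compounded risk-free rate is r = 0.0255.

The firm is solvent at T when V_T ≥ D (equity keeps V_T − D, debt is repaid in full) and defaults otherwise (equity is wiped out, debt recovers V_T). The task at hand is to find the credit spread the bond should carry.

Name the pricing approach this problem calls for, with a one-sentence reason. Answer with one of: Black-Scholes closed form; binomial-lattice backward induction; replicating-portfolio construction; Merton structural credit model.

Key observation: with the firm-asset dynamics (V₀ = 505.6617) and a single zero-coupon liability of face 196.4881 given, debt value, spread, and default probability all derive from the option view of the balance sheet.

framework: Merton structural credit model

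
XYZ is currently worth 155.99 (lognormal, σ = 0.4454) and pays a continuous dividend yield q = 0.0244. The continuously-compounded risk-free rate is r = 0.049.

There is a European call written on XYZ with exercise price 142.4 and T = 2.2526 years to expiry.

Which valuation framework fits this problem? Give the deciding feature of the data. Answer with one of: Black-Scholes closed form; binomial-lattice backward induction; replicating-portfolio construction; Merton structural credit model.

Key observation: a European-exercise option on XYZ struck at 142.4 — a GBM underlying with constant parameters — admits an analytic price: the data contain no early exercise, no discrete tree, no debt structure.

framework: Black-Scholes closed form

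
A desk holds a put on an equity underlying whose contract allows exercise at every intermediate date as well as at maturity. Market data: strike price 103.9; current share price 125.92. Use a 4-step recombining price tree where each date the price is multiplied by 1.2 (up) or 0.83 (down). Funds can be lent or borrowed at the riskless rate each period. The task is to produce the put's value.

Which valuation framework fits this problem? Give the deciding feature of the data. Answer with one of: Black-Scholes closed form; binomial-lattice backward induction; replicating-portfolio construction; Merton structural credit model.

framework: binomial-lattice backward induction

Key observation: the put (strike 103.9 on spot 125.92) is American-style on a 4-step discrete price model, so the early-exercise decision at every node requires stepwise backward valuation — a closed form cannot price the exercise right.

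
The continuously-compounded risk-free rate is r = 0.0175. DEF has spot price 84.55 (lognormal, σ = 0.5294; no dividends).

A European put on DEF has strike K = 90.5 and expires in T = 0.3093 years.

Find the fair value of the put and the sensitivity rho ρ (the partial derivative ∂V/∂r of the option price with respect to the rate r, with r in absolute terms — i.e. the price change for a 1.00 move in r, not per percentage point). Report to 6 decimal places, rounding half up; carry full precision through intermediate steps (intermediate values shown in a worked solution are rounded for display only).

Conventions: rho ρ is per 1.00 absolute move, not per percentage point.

price = 13.173910
ρ = -17.832022

σ√T = 0.5294·√0.3093 = 0.294424
d₁ = (ln(S/K) + (r+σ²/2)T) / (σ√T) = (ln(84.55/90.5) + (0.0175+0.5294²/2)·0.3093) / 0.294424 = (-0.068007 + 0.048756) / 0.294424 = -0.065386
d₂ = d₁ − σ√T = -0.065386 − 0.294424 = -0.359810
e^{−rT} = 0.994602
N(−d₁) = 0.526067,  N(−d₂) = 0.640505
Put price V = K·e^{−rT}·N(−d₂) − S·N(−d₁) = 57.652836 − 44.478926 = 13.173910
ρ = −K·T·e^{−rT}·N(−d₂) = -17.832022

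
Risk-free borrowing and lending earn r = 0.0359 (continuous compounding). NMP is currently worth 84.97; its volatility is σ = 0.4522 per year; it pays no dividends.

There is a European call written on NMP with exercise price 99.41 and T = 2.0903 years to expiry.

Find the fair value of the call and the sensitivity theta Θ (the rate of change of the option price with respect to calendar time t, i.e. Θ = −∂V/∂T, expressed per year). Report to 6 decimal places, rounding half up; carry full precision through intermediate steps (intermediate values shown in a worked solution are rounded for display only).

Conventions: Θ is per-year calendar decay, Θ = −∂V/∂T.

price = 19.247962
Θ = -6.272427

σ√T = 0.4522·√2.0903 = 0.653785
d₁ = (ln(S/K) + (r+σ²/2)T) / (σ√T) = (ln(84.97/99.41) + (0.0359+0.4522²/2)·2.0903) / 0.653785 = (-0.156954 + 0.288759) / 0.653785 = 0.201602
d₂ = d₁ − σ√T = 0.201602 − 0.653785 = -0.452182
e^{−rT} = 0.927705
N(d₁) = 0.579886,  N(d₂) = 0.325569
Call price V = S·N(d₁) − K·e^{−rT}·N(d₂) = 49.272934 − 30.024972 = 19.247962
φ(d₁) = (1/√(2π))·e^{−d₁²/2} = 0.390917
Θ = −S·φ(d₁)·σ/(2√T) − r·K·e^{−rT}·N(d₂) = −5.194531 − 1.077896 = -6.272427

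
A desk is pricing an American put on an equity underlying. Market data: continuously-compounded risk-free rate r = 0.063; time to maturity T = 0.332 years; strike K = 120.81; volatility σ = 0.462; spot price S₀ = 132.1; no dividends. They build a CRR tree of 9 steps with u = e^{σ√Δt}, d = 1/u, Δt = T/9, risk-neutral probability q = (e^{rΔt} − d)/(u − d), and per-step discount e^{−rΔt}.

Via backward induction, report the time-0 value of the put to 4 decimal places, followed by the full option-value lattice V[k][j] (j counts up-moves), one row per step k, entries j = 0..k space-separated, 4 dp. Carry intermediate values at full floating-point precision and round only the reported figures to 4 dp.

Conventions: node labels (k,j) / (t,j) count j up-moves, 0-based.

price = 7.3483
tree:
7.3483
10.7916 3.8125
15.4087 6.0548 1.5053
21.2894 9.3836 2.6317 0.3444
28.3107 14.1094 4.5276 0.6781 0.0000
36.0444 20.4253 7.6269 1.3352 0.0000 0.0000
43.2420 28.1790 12.4816 2.6288 0.0000 0.0000 0.0000
49.8283 36.0444 19.5838 5.1760 0.0000 0.0000 0.0000 0.0000
55.8555 43.2420 28.1790 10.1911 0.0000 0.0000 0.0000 0.0000 0.0000
61.3708 49.8283 36.0444 19.5838 0.0000 0.0000 0.0000 0.0000 0.0000 0.0000

Δt=0.03689, u=1.09279, d=0.91509, q=0.49092, disc=e^(-rΔt)=0.99768
k=9 terminal: V=max(K-S,0) → 61.3708 49.8283 36.0444 19.5838 0.0000 0.0000 0.0000 0.0000 0.0000 0.0000
k=8: j=0 S=64.9545 intr=55.8555 cont=55.5750 V=55.8555[EX]; j=1 S=77.5680 intr=43.2420 cont=42.9615 V=43.2420[EX]; j=2 S=92.6310 intr=28.1790 cont=27.8986 V=28.1790[EX]; j=3 S=110.6189 intr=10.1911 cont=9.9465 V=10.1911[EX]; j=4 S=132.1000 intr=0.0000 cont=0.0000 V=0.0000[hold]; j=5 S=157.7525 intr=0.0000 cont=0.0000 V=0.0000[hold]; j=6 S=188.3864 intr=0.0000 cont=0.0000 V=0.0000[hold]; j=7 S=224.9691 intr=0.0000 cont=0.0000 V=0.0000[hold]; j=8 S=268.6557 intr=0.0000 cont=0.0000 V=0.0000[hold]
k=7: j=0 S=70.9817 intr=49.8283 cont=49.5479 V=49.8283[EX]; j=1 S=84.7656 intr=36.0444 cont=35.7640 V=36.0444[EX]; j=2 S=101.2262 intr=19.5838 cont=19.3034 V=19.5838[EX]; j=3 S=120.8833 intr=0.0000 cont=5.1760 V=5.1760[hold]; j=4 S=144.3575 intr=0.0000 cont=0.0000 V=0.0000[hold]; j=5 S=172.3903 intr=0.0000 cont=0.0000 V=0.0000[hold]; j=6 S=205.8667 intr=0.0000 cont=0.0000 V=0.0000[hold]; j=7 S=245.8439 intr=0.0000 cont=0.0000 V=0.0000[hold]
k=6: j=0 S=77.5680 intr=43.2420 cont=42.9615 V=43.2420[EX]; j=1 S=92.6310 intr=28.1790 cont=27.8986 V=28.1790[EX]; j=2 S=110.6189 intr=10.1911 cont=12.4816 V=12.4816[hold]; j=3 S=132.1000 intr=0.0000 cont=2.6288 V=2.6288[hold]; j=4 S=157.7525 intr=0.0000 cont=0.0000 V=0.0000[hold]; j=5 S=188.3864 intr=0.0000 cont=0.0000 V=0.0000[hold]; j=6 S=224.9691 intr=0.0000 cont=0.0000 V=0.0000[hold]
k=5: j=0 S=84.7656 intr=36.0444 cont=35.7640 V=36.0444[EX]; j=1 S=101.2262 intr=19.5838 cont=20.4253 V=20.4253[hold]; j=2 S=120.8833 intr=0.0000 cont=7.6269 V=7.6269[hold]; j=3 S=144.3575 intr=0.0000 cont=1.3352 V=1.3352[hold]; j=4 S=172.3903 intr=0.0000 cont=0.0000 V=0.0000[hold]; j=5 S=205.8667 intr=0.0000 cont=0.0000 V=0.0000[hold]
k=4: j=0 S=92.6310 intr=28.1790 cont=28.3107 V=28.3107[hold]; j=1 S=110.6189 intr=10.1911 cont=14.1094 V=14.1094[hold]; j=2 S=132.1000 intr=0.0000 cont=4.5276 V=4.5276[hold]; j=3 S=157.7525 intr=0.0000 cont=0.6781 V=0.6781[hold]; j=4 S=188.3864 intr=0.0000 cont=0.0000 V=0.0000[hold]
k=3: j=0 S=101.2262 intr=19.5838 cont=21.2894 V=21.2894[hold]; j=1 S=120.8833 intr=0.0000 cont=9.3836 V=9.3836[hold]; j=2 S=144.3575 intr=0.0000 cont=2.6317 V=2.6317[hold]; j=3 S=172.3903 intr=0.0000 cont=0.3444 V=0.3444[hold]
k=2: j=0 S=110.6189 intr=10.1911 cont=15.4087 V=15.4087[hold]; j=1 S=132.1000 intr=0.0000 cont=6.0548 V=6.0548[hold]; j=2 S=157.7525 intr=0.0000 cont=1.5053 V=1.5053[hold]
k=1: j=0 S=120.8833 intr=0.0000 cont=10.7916 V=10.7916[hold]; j=1 S=144.3575 intr=0.0000 cont=3.8125 V=3.8125[hold]
k=0: j=0 S=132.1000 intr=0.0000 cont=7.3483 V=7.3483[hold]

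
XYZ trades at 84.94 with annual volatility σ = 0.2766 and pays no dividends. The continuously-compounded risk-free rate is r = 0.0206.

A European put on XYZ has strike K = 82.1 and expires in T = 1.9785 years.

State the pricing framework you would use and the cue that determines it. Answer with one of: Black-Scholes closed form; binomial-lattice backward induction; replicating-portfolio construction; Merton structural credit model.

Key observation: the instrument is a plain European put (strike 82.1) on a lognormal asset; the exact continuous-time formula applies directly.

framework: Black-Scholes closed form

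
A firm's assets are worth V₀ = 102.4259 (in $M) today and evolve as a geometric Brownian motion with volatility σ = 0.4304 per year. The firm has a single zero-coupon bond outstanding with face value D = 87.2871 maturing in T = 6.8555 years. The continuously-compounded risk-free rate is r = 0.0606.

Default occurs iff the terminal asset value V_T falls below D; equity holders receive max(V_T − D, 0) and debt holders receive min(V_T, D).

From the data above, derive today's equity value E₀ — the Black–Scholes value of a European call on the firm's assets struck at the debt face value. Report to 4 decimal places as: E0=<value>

E0=60.3506

With assets at 102.4259 and a single debt payment of 87.2871 at 6.8555 years:
d₁ = [ln(V₀/D) + (r + σ²/2)T] / (σ√T)
   = [ln(102.4259/87.2871) + (0.0606 + 0.5·0.4304²)·6.8555] / (0.4304·√6.8555)
   = [0.159937 + 1.050414] / 1.126917 = 1.074038
d₂ = d₁ − σ√T = 1.074038 − 1.126917 = -0.052879
N(d₁) = 0.858597,  N(d₂) = 0.478914,  e^(−rT) = 0.660048
E₀ = V₀·N(d₁) − D·e^(−rT)·N(d₂)
   = 102.4259·0.858597 − 87.2871·0.660048·0.478914 = 60.350593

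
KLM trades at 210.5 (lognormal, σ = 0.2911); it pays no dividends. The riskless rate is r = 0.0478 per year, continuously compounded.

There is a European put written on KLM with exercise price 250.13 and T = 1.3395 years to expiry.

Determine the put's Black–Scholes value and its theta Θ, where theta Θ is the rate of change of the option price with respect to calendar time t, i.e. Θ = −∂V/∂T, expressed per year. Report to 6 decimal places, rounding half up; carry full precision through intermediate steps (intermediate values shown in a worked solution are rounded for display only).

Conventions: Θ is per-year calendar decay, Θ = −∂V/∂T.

σ√T = 0.2911·√1.3395 = 0.336910
d₁ = (ln(S/K) + (r+σ²/2)T) / (σ√T) = (ln(210.5/250.13) + (0.0478+0.2911²/2)·1.3395) / 0.336910 = (-0.172495 + 0.120782) / 0.336910 = -0.153492
d₂ = d₁ − σ√T = -0.153492 − 0.336910 = -0.490402
e^{−rT} = 0.937979
N(−d₁) = 0.560995,  N(−d₂) = 0.688075
Put price V = K·e^{−rT}·N(−d₂) − S·N(−d₁) = 161.433855 − 118.089415 = 43.344441
φ(d₁) = (1/√(2π))·e^{−d₁²/2} = 0.394270
Θ = −S·φ(d₁)·σ/(2√T) + r·K·e^{−rT}·N(−d₂) = −10.437274 + 7.716538 = -2.720735

price = 43.344441
Θ = -2.720735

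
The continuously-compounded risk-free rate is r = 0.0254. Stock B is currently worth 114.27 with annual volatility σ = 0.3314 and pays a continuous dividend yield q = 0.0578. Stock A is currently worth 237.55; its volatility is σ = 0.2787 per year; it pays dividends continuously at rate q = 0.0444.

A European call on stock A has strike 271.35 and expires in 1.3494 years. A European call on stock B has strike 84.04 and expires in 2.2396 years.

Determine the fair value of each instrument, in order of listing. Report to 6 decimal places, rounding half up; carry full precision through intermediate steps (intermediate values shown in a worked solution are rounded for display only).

price(stock A call K=271.35) = 15.646749
price(stock B call K=84.04) = 29.992032

[stock A call K=271.35]
σ√T = 0.2787·√1.3494 = 0.323748
d₁ = (ln(S/K) + (r−q+σ²/2)T) / (σ√T) = (ln(237.55/271.35) + (0.0254−0.0444+0.2787²/2)·1.3494) / 0.323748 = (-0.133031 + 0.026768) / 0.323748 = -0.328229
d₂ = d₁ − σ√T = -0.328229 − 0.323748 = -0.651977
e^{−rT} = 0.966306
e^{−qT} = 0.941846
N(d₁) = 0.371369,  N(d₂) = 0.257208
price = S·e^{−qT}·N(d₁) − K·e^{−rT}·N(d₂) = 83.088506 − 67.441758 = 15.646749
[stock B call K=84.04]
σ√T = 0.3314·√2.2396 = 0.495950
d₁ = (ln(S/K) + (r−q+σ²/2)T) / (σ√T) = (ln(114.27/84.04) + (0.0254−0.0578+0.3314²/2)·2.2396) / 0.495950 = (0.307271 + 0.050420) / 0.495950 = 0.721225
d₂ = d₁ − σ√T = 0.721225 − 0.495950 = 0.225275
e^{−rT} = 0.944702
e^{−qT} = 0.878580
N(d₁) = 0.764614,  N(d₂) = 0.589117
price = S·e^{−qT}·N(d₁) − K·e^{−rT}·N(d₂) = 76.763673 − 46.771641 = 29.992032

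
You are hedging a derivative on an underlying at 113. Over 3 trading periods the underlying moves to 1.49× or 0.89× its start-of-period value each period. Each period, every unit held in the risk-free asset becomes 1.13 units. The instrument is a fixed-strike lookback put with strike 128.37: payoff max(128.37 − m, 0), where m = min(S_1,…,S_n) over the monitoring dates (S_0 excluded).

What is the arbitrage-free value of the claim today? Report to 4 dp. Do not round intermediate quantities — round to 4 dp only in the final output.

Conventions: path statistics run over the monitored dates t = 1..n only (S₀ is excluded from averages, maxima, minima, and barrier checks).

Risk-neutral up-probability p* = (R−d)/(u−d) = (1.13−0.89)/(1.49−0.89) = 0.4000; the claim prices as the p*-weighted sum of path payoffs discounted by R^3.
Enumerate all 2^3 = 8 price paths (U = up ×1.49, D = down ×0.89); each path with k up-moves has probability p*^k·(1−p*)^(3−k).
DDD: m=79.6615, payoff=48.7085, prob=0.216000
UDD: m=133.3659, payoff=0.0000, prob=0.144000
DUD: m=100.5700, payoff=27.8000, prob=0.144000
UUD: m=168.3700, payoff=0.0000, prob=0.096000
DDU: m=89.5073, payoff=38.8627, prob=0.144000
UDU: m=149.8493, payoff=0.0000, prob=0.096000
DUU: m=100.5700, payoff=27.8000, prob=0.096000
UUU: m=168.3700, payoff=0.0000, prob=0.064000
Price = Σ prob·payoff / R^3 = 22.789265 / 1.442897 = 15.7941

price = 15.7941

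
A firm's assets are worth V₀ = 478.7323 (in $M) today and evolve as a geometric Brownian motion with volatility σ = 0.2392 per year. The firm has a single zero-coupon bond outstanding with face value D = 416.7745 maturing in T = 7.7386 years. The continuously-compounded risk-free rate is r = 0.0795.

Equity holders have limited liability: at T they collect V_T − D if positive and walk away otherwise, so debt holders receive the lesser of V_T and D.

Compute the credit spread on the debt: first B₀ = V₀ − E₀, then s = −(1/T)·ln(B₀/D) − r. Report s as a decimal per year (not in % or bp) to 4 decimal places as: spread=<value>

Apply the equity-as-call identities (strike 416.7745, horizon 7.7386 years):
d₁ = [ln(V₀/D) + (r + σ²/2)T] / (σ√T)
   = [ln(478.7323/416.7745) + (0.0795 + 0.5·0.2392²)·7.7386] / (0.2392·√7.7386)
   = [0.138596 + 0.836607] / 0.665415 = 1.465557
d₂ = d₁ − σ√T = 1.465557 − 0.665415 = 0.800143
N(d₁) = 0.928616,  N(d₂) = 0.788186,  e^(−rT) = 0.540523
E₀ = V₀·N(d₁) − D·e^(−rT)·N(d₂)
   = 478.7323·0.928616 − 416.7745·0.540523·0.788186 = 266.998828
B₀ = V₀ − E₀ = 478.7323 − 266.998828 = 211.733472
spread = −(1/T)·ln(B₀/D) − r = −(1/7.7386)·ln(211.733472/416.7745) − 0.0795 = 0.00801157

spread=0.0080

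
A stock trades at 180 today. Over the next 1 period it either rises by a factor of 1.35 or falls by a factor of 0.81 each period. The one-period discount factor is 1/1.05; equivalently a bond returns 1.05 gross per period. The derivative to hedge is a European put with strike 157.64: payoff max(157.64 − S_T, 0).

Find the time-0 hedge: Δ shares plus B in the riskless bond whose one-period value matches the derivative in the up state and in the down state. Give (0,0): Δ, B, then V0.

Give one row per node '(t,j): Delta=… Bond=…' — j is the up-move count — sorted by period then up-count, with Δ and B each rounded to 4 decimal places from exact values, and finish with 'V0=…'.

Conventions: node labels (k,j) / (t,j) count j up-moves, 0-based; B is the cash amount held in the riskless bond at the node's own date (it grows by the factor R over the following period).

No-arbitrage ⇒ martingale measure with p* = (R−d)/(u−d) = 0.4444.
Terminal payoffs: V(1,0)=11.8400, V(1,1)=0.0000
  t=0,j=0: stock 180.0000 → up 243.0000 (V=0.0000), down 145.8000 (V=11.8400). Price 6.2646; hedge Δ=-0.1218, bond B=28.1905.
Sanity check at the root: Δ(0,0)·S0 + B(0,0) reproduces V0 = 6.2646.

(0,0): Delta=-0.1218 Bond=28.1905
V0=6.2646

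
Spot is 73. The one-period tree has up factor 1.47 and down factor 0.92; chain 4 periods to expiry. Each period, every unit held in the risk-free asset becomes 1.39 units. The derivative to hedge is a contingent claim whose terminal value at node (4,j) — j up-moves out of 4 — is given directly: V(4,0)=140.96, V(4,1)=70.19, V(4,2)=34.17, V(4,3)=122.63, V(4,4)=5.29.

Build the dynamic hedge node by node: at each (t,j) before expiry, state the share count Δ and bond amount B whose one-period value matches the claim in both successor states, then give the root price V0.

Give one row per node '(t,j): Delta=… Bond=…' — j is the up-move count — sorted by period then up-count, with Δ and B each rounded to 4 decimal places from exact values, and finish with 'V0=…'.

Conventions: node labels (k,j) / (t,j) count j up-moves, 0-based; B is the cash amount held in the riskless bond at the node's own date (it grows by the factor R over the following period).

(0,0): Delta=-0.4378 Bond=45.7054
(1,0): Delta=0.7587 Bond=-16.8259
(1,1): Delta=-0.5653 Bond=77.2081
(2,0): Delta=-0.8696 Bond=77.2167
(2,1): Delta=0.9321 Bond=-40.5121
(2,2): Delta=-0.7248 Bond=132.4821
(3,0): Delta=-2.2636 Bond=186.5748
(3,1): Delta=-0.7210 Bond=93.8429
(3,2): Delta=1.1083 Bond=-81.8701
(3,3): Delta=-0.9200 Bond=229.4301
V0=13.7459

The replicating-portfolio and risk-neutral prices coincide; use p* = (1.39−0.92)/(1.47−0.92) = 0.8545 for the latter.
At maturity the claim pays: V(4,0)=140.9600, V(4,1)=70.1900, V(4,2)=34.1700, V(4,3)=122.6300, V(4,4)=5.2900
  t=3,j=0: stock 56.8442 → up 83.5610 (V=70.1900), down 52.2967 (V=140.9600). Price 57.9020; hedge Δ=-2.2636, bond B=186.5748.
  t=3,j=1: stock 90.8272 → up 133.5160 (V=34.1700), down 83.5610 (V=70.1900). Price 28.3520; hedge Δ=-0.7210, bond B=93.8429.
  t=3,j=2: stock 145.1260 → up 213.3353 (V=122.6300), down 133.5160 (V=34.1700). Price 78.9663; hedge Δ=1.1083, bond B=-81.8701.
  t=3,j=3: stock 231.8862 → up 340.8727 (V=5.2900), down 213.3353 (V=122.6300). Price 16.0846; hedge Δ=-0.9200, bond B=229.4301.
  t=2,j=0: stock 61.7872 → up 90.8272 (V=28.3520), down 56.8442 (V=57.9020). Price 23.4893; hedge Δ=-0.8696, bond B=77.2167.
  t=2,j=1: stock 98.7252 → up 145.1260 (V=78.9663), down 90.8272 (V=28.3520). Price 51.5138; hedge Δ=0.9321, bond B=-40.5121.
  t=2,j=2: stock 157.7457 → up 231.8862 (V=16.0846), down 145.1260 (V=78.9663). Price 18.1518; hedge Δ=-0.7248, bond B=132.4821.
  t=1,j=0: stock 67.1600 → up 98.7252 (V=51.5138), down 61.7872 (V=23.4893). Price 34.1277; hedge Δ=0.7587, bond B=-16.8259.
  t=1,j=1: stock 107.3100 → up 157.7457 (V=18.1518), down 98.7252 (V=51.5138). Price 16.5500; hedge Δ=-0.5653, bond B=77.2081.
  t=0,j=0: stock 73.0000 → up 107.3100 (V=16.5500), down 67.1600 (V=34.1277). Price 13.7459; hedge Δ=-0.4378, bond B=45.7054.
Sanity check at the root: Δ(0,0)·S0 + B(0,0) reproduces V0 = 13.7459.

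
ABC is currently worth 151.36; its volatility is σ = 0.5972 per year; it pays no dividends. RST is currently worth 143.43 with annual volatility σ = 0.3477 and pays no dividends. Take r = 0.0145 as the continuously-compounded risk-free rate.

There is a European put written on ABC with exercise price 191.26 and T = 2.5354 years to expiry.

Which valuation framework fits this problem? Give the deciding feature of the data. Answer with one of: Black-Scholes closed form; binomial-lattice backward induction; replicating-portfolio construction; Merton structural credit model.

Key observation: the strike-191.26 put on ABC is European-exercise on a continuously-modelled lognormal underlying, so its value is a single closed-form evaluation.

framework: Black-Scholes closed form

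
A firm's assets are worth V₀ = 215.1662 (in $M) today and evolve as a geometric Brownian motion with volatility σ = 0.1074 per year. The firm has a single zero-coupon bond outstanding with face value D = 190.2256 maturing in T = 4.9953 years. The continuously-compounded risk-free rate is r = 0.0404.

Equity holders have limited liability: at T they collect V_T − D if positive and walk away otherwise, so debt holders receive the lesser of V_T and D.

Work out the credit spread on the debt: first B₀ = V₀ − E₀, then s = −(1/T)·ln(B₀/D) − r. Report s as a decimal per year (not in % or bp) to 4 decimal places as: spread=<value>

With assets at 215.1662 and a single debt payment of 190.2256 at 4.9953 years:
d₁ = [ln(V₀/D) + (r + σ²/2)T] / (σ√T)
   = [ln(215.1662/190.2256) + (0.0404 + 0.5·0.1074²)·4.9953] / (0.1074·√4.9953)
   = [0.123200 + 0.230620] / 0.240041 = 1.473999
d₂ = d₁ − σ√T = 1.473999 − 0.240041 = 1.233958
N(d₁) = 0.929759,  N(d₂) = 0.891391,  e^(−rT) = 0.817250
E₀ = V₀·N(d₁) − D·e^(−rT)·N(d₂)
   = 215.1662·0.929759 − 190.2256·0.817250·0.891391 = 61.475434
B₀ = V₀ − E₀ = 215.1662 − 61.475434 = 153.690766
spread = −(1/T)·ln(B₀/D) − r = −(1/4.9953)·ln(153.690766/190.2256) − 0.0404 = 0.00229377

spread=0.0023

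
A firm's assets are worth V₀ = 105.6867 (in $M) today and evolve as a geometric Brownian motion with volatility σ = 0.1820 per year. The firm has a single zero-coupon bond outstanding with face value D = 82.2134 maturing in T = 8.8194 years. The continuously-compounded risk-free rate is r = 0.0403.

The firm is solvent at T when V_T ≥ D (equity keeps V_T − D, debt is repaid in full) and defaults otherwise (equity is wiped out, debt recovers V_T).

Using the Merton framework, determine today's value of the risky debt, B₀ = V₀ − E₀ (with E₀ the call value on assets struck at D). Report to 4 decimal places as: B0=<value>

B0=54.9182

Apply the equity-as-call identities (strike 82.2134, horizon 8.8194 years):
d₁ = [ln(V₀/D) + (r + σ²/2)T] / (σ√T)
   = [ln(105.6867/82.2134) + (0.0403 + 0.5·0.1820²)·8.8194] / (0.1820·√8.8194)
   = [0.251161 + 0.501489] / 0.540494 = 1.392521
d₂ = d₁ − σ√T = 1.392521 − 0.540494 = 0.852027
N(d₁) = 0.918118,  N(d₂) = 0.802901,  e^(−rT) = 0.700878
E₀ = V₀·N(d₁) − D·e^(−rT)·N(d₂)
   = 105.6867·0.918118 − 82.2134·0.700878·0.802901 = 50.768464
B₀ = V₀ − E₀ = 105.6867 − 50.768464 = 54.918236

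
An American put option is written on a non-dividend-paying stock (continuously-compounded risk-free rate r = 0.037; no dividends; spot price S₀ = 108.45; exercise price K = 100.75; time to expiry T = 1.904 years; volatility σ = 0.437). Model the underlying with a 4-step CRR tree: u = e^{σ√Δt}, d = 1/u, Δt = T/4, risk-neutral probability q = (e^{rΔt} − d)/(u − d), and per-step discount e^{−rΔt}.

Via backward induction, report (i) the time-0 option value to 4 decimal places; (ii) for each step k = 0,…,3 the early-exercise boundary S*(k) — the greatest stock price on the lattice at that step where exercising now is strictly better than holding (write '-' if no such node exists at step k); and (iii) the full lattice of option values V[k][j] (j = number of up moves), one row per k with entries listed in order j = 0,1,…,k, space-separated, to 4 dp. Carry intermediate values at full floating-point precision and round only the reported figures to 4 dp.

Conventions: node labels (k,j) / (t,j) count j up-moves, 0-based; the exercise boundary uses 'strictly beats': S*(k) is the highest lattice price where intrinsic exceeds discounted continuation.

price = 17.6079
boundary = - - 59.3405 43.8947
tree:
17.6079
27.5205 6.3858
41.4095 11.9081 0.0000
56.8553 22.2061 0.0000 0.0000
68.2807 41.4095 0.0000 0.0000 0.0000

params: Δt=0.47600 u=1.35188 d=0.73971 q=0.45422 e^(-rΔt)=0.98254
t_4 payoffs: 68.2807 41.4095 0.0000 0.0000 0.0000
t_3: node(3,0) S=43.8947 payoff=56.8553 vs cont=55.0964 → 56.8553 [stop]  node(3,1) S=80.2214 payoff=20.5286 vs cont=22.2061 → 22.2061 [wait]  node(3,2) S=146.6117 payoff=0.0000 vs cont=0.0000 → 0.0000 [wait]  node(3,3) S=267.9457 payoff=0.0000 vs cont=0.0000 → 0.0000 [wait]  ⇒ S*(3)=43.8947
t_2: node(2,0) S=59.3405 payoff=41.4095 vs cont=40.3993 → 41.4095 [stop]  node(2,1) S=108.4500 payoff=0.0000 vs cont=11.9081 → 11.9081 [wait]  node(2,2) S=198.2018 payoff=0.0000 vs cont=0.0000 → 0.0000 [wait]  ⇒ S*(2)=59.3405
t_1: node(1,0) S=80.2214 payoff=20.5286 vs cont=27.5205 → 27.5205 [wait]  node(1,1) S=146.6117 payoff=0.0000 vs cont=6.3858 → 6.3858 [wait]  ⇒ S*(1)=-
t_0: node(0,0) S=108.4500 payoff=0.0000 vs cont=17.6079 → 17.6079 [wait]  ⇒ S*(0)=-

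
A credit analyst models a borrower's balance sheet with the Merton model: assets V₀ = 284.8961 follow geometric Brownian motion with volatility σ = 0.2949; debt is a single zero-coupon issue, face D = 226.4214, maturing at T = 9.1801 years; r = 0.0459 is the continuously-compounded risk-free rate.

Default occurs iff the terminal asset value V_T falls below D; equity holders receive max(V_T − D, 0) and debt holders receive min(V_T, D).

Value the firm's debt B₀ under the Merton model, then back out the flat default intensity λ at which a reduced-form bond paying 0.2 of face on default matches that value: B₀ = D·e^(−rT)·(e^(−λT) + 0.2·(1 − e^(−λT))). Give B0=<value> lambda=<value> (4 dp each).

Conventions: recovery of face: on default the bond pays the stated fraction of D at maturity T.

B0=124.9360 lambda=0.0241

Equity is a call on the firm's assets struck at D = 226.4214:
d₁ = [ln(V₀/D) + (r + σ²/2)T] / (σ√T)
   = [ln(284.8961/226.4214) + (0.0459 + 0.5·0.2949²)·9.1801] / (0.2949·√9.1801)
   = [0.229727 + 0.820545] / 0.893508 = 1.175447
d₂ = d₁ − σ√T = 1.175447 − 0.893508 = 0.281939
N(d₁) = 0.880092,  N(d₂) = 0.611005,  e^(−rT) = 0.656150
E₀ = V₀·N(d₁) − D·e^(−rT)·N(d₂)
   = 284.8961·0.880092 − 226.4214·0.656150·0.611005 = 159.960066
B₀ = V₀ − E₀ = 284.8961 − 159.960066 = 124.936034
e^(−λT) = (B₀·e^(rT)/D − 0.2)/(1 − 0.2) = (124.9360·1.524043/226.4214 − 0.2)/0.8 = 0.80118057
λ = −ln(0.80118057)/9.1801 = 0.024147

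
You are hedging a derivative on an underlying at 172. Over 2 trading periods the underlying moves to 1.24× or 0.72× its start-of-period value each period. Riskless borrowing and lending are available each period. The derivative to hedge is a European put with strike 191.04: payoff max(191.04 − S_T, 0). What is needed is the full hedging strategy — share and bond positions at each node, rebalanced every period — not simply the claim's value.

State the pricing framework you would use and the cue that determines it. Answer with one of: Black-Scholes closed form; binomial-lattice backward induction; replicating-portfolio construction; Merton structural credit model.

framework: replicating-portfolio construction

Key observation: since the answer must list Δ and B at each node of the 1.24/0.72 lattice on 172, the replicating-portfolio method — solving the two-state system at every node — is the one that applies.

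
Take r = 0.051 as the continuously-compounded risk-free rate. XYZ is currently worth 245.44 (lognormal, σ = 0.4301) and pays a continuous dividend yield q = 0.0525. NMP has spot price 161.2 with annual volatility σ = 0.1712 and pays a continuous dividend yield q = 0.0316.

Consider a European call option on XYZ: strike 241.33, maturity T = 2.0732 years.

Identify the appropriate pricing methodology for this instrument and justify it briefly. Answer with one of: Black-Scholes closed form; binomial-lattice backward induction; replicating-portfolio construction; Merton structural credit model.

framework: Black-Scholes closed form

Key observation: everything needed for the exact continuous-time valuation of the European call on XYZ (strike 241.33) is given, and no feature rules the closed form out.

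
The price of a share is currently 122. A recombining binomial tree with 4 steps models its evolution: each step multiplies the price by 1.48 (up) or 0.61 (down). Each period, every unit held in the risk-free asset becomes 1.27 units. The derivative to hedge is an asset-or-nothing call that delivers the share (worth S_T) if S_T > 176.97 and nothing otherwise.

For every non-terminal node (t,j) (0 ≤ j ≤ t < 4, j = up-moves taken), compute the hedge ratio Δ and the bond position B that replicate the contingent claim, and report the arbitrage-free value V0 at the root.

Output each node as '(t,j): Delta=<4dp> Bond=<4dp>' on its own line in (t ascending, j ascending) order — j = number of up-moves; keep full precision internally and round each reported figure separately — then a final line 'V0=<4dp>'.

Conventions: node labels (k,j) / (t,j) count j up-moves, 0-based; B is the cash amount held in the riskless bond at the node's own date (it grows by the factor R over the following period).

Under the risk-neutral measure, an up-move has probability p* = (R−d)/(u−d) = 0.7586 and values discount at R = 1.27.
At maturity the claim pays: V(4,0)=0.0000, V(4,1)=0.0000, V(4,2)=0.0000, V(4,3)=241.2542, V(4,4)=585.3380
  t=3,j=0: stock 27.6917 → up 40.9837 (V=0.0000), down 16.8919 (V=0.0000). Price 0.0000; hedge Δ=0.0000, bond B=0.0000.
  t=3,j=1: stock 67.1864 → up 99.4358 (V=0.0000), down 40.9837 (V=0.0000). Price 0.0000; hedge Δ=0.0000, bond B=0.0000.
  t=3,j=2: stock 163.0096 → up 241.2542 (V=241.2542), down 99.4358 (V=0.0000). Price 144.1105; hedge Δ=1.7011, bond B=-133.1931.
  t=3,j=3: stock 395.4986 → up 585.3380 (V=585.3380), down 241.2542 (V=241.2542). Price 395.4986; hedge Δ=1.0000, bond B=0.0000.
  t=2,j=0: stock 45.3962 → up 67.1864 (V=0.0000), down 27.6917 (V=0.0000). Price 0.0000; hedge Δ=0.0000, bond B=0.0000.
  t=2,j=1: stock 110.1416 → up 163.0096 (V=144.1105), down 67.1864 (V=0.0000). Price 86.0829; hedge Δ=1.5039, bond B=-79.5614.
  t=2,j=2: stock 267.2288 → up 395.4986 (V=395.4986), down 163.0096 (V=144.1105). Price 263.6368; hedge Δ=1.0813, bond B=-25.3150.
  t=1,j=0: stock 74.4200 → up 110.1416 (V=86.0829), down 45.3962 (V=0.0000). Price 51.4207; hedge Δ=1.3296, bond B=-47.5252.
  t=1,j=1: stock 180.5600 → up 267.2288 (V=263.6368), down 110.1416 (V=86.0829). Price 173.8417; hedge Δ=1.1303, bond B=-30.2433.
  t=0,j=0: stock 122.0000 → up 180.5600 (V=173.8417), down 74.4200 (V=51.4207). Price 113.6156; hedge Δ=1.1534, bond B=-27.0982.
As a check, the time-0 holding Δ(0,0)·S0 + B(0,0) comes to 113.6156 — exactly V0.

(0,0): Delta=1.1534 Bond=-27.0982
(1,0): Delta=1.3296 Bond=-47.5252
(1,1): Delta=1.1303 Bond=-30.2433
(2,0): Delta=0.0000 Bond=0.0000
(2,1): Delta=1.5039 Bond=-79.5614
(2,2): Delta=1.0813 Bond=-25.3150
(3,0): Delta=0.0000 Bond=0.0000
(3,1): Delta=0.0000 Bond=0.0000
(3,2): Delta=1.7011 Bond=-133.1931
(3,3): Delta=1.0000 Bond=0.0000
V0=113.6156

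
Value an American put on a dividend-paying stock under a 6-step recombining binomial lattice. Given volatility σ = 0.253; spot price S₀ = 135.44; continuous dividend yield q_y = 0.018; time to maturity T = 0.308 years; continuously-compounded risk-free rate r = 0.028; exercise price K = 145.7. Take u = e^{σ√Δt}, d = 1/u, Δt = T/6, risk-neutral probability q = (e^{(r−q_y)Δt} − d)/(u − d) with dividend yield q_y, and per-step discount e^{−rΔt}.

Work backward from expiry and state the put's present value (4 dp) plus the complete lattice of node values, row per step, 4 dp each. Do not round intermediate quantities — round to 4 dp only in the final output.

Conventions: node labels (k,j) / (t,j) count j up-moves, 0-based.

params: Δt=0.05133 u=1.05900 d=0.94429 q=0.49015 e^(-rΔt)=0.99856
t_6 payoffs: 49.6761 38.0117 24.9303 10.2600 0.0000 0.0000 0.0000
k=5: node(5,0) S=101.6890 payoff=44.0110 vs cont=43.8956 → 44.0110 [stop]  node(5,1) S=114.0416 payoff=31.6584 vs cont=31.5545 → 31.6584 [stop]  node(5,2) S=127.8947 payoff=17.8053 vs cont=17.7142 → 17.8053 [stop]  node(5,3) S=143.4305 payoff=2.2695 vs cont=5.2235 → 5.2235 [wait]  node(5,4) S=160.8535 payoff=0.0000 vs cont=0.0000 → 0.0000 [wait]  node(5,5) S=180.3930 payoff=0.0000 vs cont=0.0000 → 0.0000 [wait]
k=4: node(4,0) S=107.6883 payoff=38.0117 vs cont=37.9018 → 38.0117 [stop]  node(4,1) S=120.7697 payoff=24.9303 vs cont=24.8326 → 24.9303 [stop]  node(4,2) S=135.4400 payoff=10.2600 vs cont=11.6217 → 11.6217 [wait]  node(4,3) S=151.8924 payoff=0.0000 vs cont=2.6594 → 2.6594 [wait]  node(4,4) S=170.3434 payoff=0.0000 vs cont=0.0000 → 0.0000 [wait]
k=3: node(3,0) S=114.0416 payoff=31.6584 vs cont=31.5545 → 31.6584 [stop]  node(3,1) S=127.8947 payoff=17.8053 vs cont=18.3807 → 18.3807 [wait]  node(3,2) S=143.4305 payoff=2.2695 vs cont=7.2184 → 7.2184 [wait]  node(3,3) S=160.8535 payoff=0.0000 vs cont=1.3539 → 1.3539 [wait]
k=2: node(2,0) S=120.7697 payoff=24.9303 vs cont=25.1142 → 25.1142 [wait]  node(2,1) S=135.4400 payoff=10.2600 vs cont=12.8910 → 12.8910 [wait]  node(2,2) S=151.8924 payoff=0.0000 vs cont=4.3377 → 4.3377 [wait]
k=1: node(1,0) S=127.8947 payoff=17.8053 vs cont=19.0955 → 19.0955 [wait]  node(1,1) S=143.4305 payoff=2.2695 vs cont=8.6861 → 8.6861 [wait]
k=0: node(0,0) S=135.4400 payoff=10.2600 vs cont=13.9732 → 13.9732 [wait]

price = 13.9732
tree:
13.9732
19.0955 8.6861
25.1142 12.8910 4.3377
31.6584 18.3807 7.2184 1.3539
38.0117 24.9303 11.6217 2.6594 0.0000
44.0110 31.6584 17.8053 5.2235 0.0000 0.0000
49.6761 38.0117 24.9303 10.2600 0.0000 0.0000 0.0000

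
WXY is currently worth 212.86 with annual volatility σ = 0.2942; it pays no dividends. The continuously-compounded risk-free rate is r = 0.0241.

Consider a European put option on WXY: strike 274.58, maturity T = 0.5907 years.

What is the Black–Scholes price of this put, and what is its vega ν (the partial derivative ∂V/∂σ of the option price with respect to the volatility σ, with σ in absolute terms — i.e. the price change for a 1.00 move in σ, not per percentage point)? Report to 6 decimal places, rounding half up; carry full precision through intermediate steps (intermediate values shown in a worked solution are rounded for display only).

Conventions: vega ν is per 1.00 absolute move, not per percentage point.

price = 61.826919
ν = 41.563364

σ√T = 0.2942·√0.5907 = 0.226113
d₁ = (ln(S/K) + (r+σ²/2)T) / (σ√T) = (ln(212.86/274.58) + (0.0241+0.2942²/2)·0.5907) / 0.226113 = (-0.254608 + 0.039799) / 0.226113 = -0.950004
d₂ = d₁ − σ√T = -0.950004 − 0.226113 = -1.176117
e^{−rT} = 0.985865
N(−d₁) = 0.828945,  N(−d₂) = 0.880226
Put price V = K·e^{−rT}·N(−d₂) − S·N(−d₁) = 238.276113 − 176.449194 = 61.826919
φ(d₁) = (1/√(2π))·e^{−d₁²/2} = 0.254058
ν = S·φ(d₁)·√T = 41.563364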